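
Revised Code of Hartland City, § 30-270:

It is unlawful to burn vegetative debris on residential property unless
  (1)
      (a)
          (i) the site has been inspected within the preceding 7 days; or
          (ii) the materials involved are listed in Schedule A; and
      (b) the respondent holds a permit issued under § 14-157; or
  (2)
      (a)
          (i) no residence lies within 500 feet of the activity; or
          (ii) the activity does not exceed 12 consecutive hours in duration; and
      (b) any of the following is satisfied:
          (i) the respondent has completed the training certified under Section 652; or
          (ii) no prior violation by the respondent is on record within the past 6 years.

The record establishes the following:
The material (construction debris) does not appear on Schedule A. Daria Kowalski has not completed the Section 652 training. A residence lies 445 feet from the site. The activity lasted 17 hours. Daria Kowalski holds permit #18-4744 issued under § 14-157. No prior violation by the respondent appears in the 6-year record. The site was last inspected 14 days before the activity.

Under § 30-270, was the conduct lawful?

No — unlawful.

(i) site inspected — not met.
(ii) Schedule A material — fails.
(a): F OR F → false.
(b) holds permit — satisfied.
(1): F AND T → false.
(i) no residence in 500 ft — not satisfied.
(ii) ≤ 12 hrs duration — not satisfied.
(a) = F OR F = false.
(i) training certified — not satisfied.
(ii) no prior violation — met.
(b): F OR T → true.
(2): F AND T → false.
Overall: F OR F → false.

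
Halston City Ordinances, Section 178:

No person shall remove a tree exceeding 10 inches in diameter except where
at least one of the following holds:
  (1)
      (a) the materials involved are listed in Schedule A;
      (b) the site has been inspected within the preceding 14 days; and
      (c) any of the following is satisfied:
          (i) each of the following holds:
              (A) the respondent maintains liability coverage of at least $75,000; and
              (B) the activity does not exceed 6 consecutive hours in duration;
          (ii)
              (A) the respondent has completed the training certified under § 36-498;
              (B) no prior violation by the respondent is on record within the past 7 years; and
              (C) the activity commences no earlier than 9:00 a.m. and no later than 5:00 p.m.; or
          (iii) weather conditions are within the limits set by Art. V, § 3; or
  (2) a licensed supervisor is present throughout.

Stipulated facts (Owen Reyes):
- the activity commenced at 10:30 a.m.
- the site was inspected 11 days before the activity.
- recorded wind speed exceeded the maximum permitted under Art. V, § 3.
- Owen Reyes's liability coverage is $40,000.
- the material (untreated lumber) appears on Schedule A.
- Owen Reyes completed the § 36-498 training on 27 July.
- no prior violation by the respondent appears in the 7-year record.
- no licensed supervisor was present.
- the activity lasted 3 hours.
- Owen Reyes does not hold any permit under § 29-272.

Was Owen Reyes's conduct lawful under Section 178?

(a) Schedule A material — holds.
(b) site inspected — satisfied.
(A) coverage ≥ $75,000 — not satisfied.
(B) ≤ 6 hrs duration — satisfied.
(i) = F AND T = false.
(A) training certified — met.
(B) no prior violation — satisfied.
(C) start within hours — met.
(ii): T AND T AND T → true.
(iii) weather ok — fails.
(c): F OR T OR F → true.
(1): T AND T AND T → true.
(2) supervisor present — not satisfied.
Overall = T OR F = true.

Yes — lawful.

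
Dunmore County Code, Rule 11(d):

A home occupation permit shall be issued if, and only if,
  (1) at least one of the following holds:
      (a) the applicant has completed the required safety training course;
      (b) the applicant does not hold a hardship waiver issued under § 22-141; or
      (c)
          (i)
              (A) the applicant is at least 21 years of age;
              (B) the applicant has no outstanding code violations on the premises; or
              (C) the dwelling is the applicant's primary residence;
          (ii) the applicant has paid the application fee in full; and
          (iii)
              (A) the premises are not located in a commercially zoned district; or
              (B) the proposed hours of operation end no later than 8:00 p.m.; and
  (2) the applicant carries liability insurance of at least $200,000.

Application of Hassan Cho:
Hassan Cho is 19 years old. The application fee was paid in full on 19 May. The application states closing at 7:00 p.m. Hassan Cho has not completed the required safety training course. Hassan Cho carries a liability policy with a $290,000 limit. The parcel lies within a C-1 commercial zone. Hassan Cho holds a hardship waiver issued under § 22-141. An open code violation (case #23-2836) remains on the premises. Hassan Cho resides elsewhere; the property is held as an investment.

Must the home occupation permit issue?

(a) safety training — not satisfied.
(b) not (hardship waiver) — not met.
(A) age ≥ 21 — fails.
(B) no code violations — not satisfied.
(C) primary residence — not met.
(i): F OR F OR F → false.
(ii) fee paid — met.
(A) not (commercially zoned) — fails.
(B) closes by 8 p.m. — satisfied.
(iii) = F OR T = true.
So (c) is not satisfied (F AND T AND T).
(1) = F OR F OR F = false.
(2) insurance ≥ $200,000 — met.
Overall = F AND T = false.

No — denied.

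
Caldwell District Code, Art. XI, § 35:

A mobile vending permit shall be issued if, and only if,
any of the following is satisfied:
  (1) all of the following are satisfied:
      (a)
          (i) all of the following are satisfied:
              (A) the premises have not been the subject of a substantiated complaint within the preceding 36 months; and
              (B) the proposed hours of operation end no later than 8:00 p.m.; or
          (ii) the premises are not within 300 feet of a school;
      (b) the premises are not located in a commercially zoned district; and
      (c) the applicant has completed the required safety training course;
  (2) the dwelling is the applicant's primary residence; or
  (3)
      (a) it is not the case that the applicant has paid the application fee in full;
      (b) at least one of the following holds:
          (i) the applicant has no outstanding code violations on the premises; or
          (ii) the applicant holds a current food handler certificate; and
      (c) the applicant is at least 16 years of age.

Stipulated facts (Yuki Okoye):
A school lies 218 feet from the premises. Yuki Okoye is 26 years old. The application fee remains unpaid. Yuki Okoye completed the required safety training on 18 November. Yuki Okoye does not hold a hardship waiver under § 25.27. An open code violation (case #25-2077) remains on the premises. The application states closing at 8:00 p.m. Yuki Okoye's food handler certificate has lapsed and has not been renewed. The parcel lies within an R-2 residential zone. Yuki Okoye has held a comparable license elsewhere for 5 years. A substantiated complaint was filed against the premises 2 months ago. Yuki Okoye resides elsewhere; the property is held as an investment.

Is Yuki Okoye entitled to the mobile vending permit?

(A) no complaint in 36 mo. — fails.
(B) closes by 8 p.m. — satisfied.
(i): F AND T → false.
(ii) ≥300 ft from school — not met.
(a) = F OR F = false.
(b) not (commercially zoned) — satisfied.
(c) safety training — satisfied.
(1) = F AND T AND T = false.
(2) primary residence — not satisfied.
(a) not (fee paid) — met.
(i) no code violations — fails.
(ii) food handler cert. — fails.
(b): F OR F → false.
(c) age ≥ 16 — met.
(3) = T AND F AND T = false.
Overall = F OR F OR F = false.

No — denied.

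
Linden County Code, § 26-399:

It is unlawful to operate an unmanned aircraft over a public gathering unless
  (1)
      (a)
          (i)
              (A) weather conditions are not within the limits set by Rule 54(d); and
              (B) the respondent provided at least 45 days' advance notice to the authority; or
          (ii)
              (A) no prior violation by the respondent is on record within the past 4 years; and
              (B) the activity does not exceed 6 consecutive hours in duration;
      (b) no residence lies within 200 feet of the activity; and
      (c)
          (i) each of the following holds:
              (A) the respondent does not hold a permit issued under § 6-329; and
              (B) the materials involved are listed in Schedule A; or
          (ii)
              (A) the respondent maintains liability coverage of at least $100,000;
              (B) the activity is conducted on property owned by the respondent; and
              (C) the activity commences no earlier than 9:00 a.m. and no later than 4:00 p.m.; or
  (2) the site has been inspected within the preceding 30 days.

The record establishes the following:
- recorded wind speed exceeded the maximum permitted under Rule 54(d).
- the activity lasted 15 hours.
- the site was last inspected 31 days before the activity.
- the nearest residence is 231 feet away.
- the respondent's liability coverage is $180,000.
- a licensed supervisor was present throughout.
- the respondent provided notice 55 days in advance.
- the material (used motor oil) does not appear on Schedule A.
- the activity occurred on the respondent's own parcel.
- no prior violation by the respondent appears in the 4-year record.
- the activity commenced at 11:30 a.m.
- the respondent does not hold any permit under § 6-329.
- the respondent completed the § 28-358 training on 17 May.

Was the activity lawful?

Yes — lawful.

(A) not (weather ok) — met.
(B) ≥45 days' notice — met.
(i) = T AND T = true.
(A) no prior violation — satisfied.
(B) ≤ 6 hrs duration — not satisfied.
(ii) = T AND F = false.
(a) = T OR F = true.
(b) no residence in 200 ft — met.
(A) not (holds permit) — satisfied.
(B) Schedule A material — not met.
So (i) is not satisfied (T AND F).
(A) coverage ≥ $100,000 — satisfied.
(B) own property — satisfied.
(C) start within hours — met.
So (ii) is satisfied (T AND T AND T).
(c): F OR T → true.
So (1) is satisfied (T AND T AND T).
(2) site inspected — not met.
So Overall is satisfied (T OR F).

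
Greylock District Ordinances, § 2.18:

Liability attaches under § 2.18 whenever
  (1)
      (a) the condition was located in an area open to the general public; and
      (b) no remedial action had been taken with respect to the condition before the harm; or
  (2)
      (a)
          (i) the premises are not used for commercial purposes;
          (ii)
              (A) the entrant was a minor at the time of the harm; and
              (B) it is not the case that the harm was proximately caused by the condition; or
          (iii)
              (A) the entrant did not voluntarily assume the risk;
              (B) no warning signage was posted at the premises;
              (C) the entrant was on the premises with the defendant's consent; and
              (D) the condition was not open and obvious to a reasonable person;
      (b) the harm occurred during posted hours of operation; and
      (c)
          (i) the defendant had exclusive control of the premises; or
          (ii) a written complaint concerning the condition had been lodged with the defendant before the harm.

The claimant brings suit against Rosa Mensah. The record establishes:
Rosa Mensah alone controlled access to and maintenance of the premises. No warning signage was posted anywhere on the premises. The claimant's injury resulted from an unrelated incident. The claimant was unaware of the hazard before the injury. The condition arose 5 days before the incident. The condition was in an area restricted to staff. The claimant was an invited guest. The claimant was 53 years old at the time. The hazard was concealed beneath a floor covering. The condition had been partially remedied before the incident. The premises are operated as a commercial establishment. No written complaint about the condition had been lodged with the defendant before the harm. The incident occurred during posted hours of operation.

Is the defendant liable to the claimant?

Yes — liable.

(a) public area — not met.
(b) no remedial action — not satisfied.
(1): F AND F → false.
(i) not (commercial use) — fails.
(A) entrant a minor — fails.
(B) not (proximate cause) — satisfied.
(ii) = F AND T = false.
(A) no assumed risk — met.
(B) no signage posted — holds.
(C) consent to enter — met.
(D) not open/obvious — satisfied.
So (iii) is satisfied (T AND T AND T AND T).
So (a) is satisfied (F OR F OR T).
(b) during posted hours — holds.
(i) exclusive control — holds.
(ii) complaint lodged — fails.
(c) = T OR F = true.
So (2) is satisfied (T AND T AND T).
So Overall is satisfied (F OR T).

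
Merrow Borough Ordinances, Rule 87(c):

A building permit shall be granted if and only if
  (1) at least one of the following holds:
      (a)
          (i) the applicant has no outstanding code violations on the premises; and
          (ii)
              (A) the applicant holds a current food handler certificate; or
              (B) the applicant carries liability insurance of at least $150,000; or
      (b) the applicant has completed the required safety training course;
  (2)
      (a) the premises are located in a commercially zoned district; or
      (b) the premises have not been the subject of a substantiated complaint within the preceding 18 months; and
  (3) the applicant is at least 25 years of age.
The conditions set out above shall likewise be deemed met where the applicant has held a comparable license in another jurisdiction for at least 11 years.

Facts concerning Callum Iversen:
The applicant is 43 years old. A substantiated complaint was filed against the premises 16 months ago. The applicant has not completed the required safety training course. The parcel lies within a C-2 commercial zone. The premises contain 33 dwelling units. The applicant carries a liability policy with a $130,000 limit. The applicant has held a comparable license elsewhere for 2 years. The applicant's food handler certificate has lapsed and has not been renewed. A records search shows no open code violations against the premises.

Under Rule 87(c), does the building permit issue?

(i) no code violations — holds.
(A) food handler cert. — not met.
(B) insurance ≥ $150,000 — not met.
(ii): F OR F → false.
(a) = T AND F = false.
(b) safety training — not met.
(1): F OR F → false.
(a) commercially zoned — satisfied.
(b) no complaint in 18 mo. — fails.
(2) = T OR F = true.
(3) age ≥ 25 — holds.
So Overall is not satisfied (F AND T AND T).
Exception (prior license ≥ 11 yr) — not satisfied.
Result: main false OR exception false → false.

No — denied.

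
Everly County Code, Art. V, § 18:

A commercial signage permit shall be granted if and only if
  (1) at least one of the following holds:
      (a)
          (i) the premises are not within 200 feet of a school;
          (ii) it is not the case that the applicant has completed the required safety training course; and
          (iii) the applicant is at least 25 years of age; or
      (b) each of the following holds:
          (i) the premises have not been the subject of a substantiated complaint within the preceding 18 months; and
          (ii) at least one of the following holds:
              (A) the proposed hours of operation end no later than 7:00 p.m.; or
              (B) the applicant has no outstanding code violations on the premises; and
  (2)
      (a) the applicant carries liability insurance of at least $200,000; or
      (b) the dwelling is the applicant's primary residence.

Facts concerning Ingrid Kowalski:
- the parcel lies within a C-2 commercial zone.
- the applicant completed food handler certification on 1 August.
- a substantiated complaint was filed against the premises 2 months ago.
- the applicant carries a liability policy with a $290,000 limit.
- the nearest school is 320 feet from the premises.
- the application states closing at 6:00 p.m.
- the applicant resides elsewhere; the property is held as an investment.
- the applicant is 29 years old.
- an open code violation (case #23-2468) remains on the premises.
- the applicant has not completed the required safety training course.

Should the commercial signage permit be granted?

(i) ≥200 ft from school — satisfied.
(ii) not (safety training) — met.
(iii) age ≥ 25 — satisfied.
(a): T AND T AND T → true.
(i) no complaint in 18 mo. — fails.
(A) closes by 7 p.m. — holds.
(B) no code violations — fails.
(ii): T OR F → true.
(b) = F AND T = false.
(1): T OR F → true.
(a) insurance ≥ $200,000 — met.
(b) primary residence — not satisfied.
So (2) is satisfied (T OR F).
Overall: T AND T → true.

Yes — granted.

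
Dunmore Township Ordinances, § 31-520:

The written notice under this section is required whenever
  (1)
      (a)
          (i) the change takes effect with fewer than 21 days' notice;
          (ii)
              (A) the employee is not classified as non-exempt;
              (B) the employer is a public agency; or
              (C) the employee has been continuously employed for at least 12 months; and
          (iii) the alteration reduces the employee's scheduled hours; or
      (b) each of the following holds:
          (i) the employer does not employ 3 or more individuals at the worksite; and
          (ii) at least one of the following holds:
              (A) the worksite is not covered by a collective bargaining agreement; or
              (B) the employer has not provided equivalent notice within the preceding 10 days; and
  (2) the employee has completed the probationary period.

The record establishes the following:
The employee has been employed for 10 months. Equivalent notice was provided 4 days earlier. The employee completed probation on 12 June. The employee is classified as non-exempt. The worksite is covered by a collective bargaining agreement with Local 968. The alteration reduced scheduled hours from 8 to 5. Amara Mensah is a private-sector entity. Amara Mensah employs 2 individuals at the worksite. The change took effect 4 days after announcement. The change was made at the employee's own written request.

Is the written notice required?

(i) < 21 days' notice — satisfied.
(A) not (non-exempt) — not met.
(B) public agency — not met.
(C) tenure ≥ 12 mo. — not satisfied.
(ii) = F OR F OR F = false.
(iii) hours reduced — met.
(a) = T AND F AND T = false.
(i) not (≥ 3 at site) — holds.
(A) no CBA — fails.
(B) no recent notice — not met.
So (ii) is not satisfied (F OR F).
So (b) is not satisfied (T AND F).
(1) = F OR F = false.
(2) past probation — met.
Overall: F AND T → false.

No — not required.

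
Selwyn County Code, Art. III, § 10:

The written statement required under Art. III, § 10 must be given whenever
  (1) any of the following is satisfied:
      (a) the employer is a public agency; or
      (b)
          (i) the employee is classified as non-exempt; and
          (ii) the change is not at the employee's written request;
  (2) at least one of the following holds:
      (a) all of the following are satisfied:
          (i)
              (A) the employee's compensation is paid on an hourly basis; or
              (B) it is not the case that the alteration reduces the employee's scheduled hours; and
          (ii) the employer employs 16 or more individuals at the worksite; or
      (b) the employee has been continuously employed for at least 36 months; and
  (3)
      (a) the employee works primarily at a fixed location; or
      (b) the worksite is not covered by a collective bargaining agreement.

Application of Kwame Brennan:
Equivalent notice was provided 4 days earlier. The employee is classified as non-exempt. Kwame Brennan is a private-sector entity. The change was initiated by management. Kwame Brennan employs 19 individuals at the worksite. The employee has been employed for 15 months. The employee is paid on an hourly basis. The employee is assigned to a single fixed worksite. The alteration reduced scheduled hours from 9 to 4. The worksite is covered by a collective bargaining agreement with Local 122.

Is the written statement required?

(a) public agency — not met.
(i) non-exempt — satisfied.
(ii) not employee-requested — holds.
(b) = T AND T = true.
(1): F OR T → true.
(A) hourly-paid — holds.
(B) not (hours reduced) — fails.
(i) = T OR F = true.
(ii) ≥ 16 at site — holds.
So (a) is satisfied (T AND T).
(b) tenure ≥ 36 mo. — not satisfied.
(2) = T OR F = true.
(a) fixed location — satisfied.
(b) no CBA — not satisfied.
(3): T OR F → true.
Overall = T AND T AND T = true.

Yes — required.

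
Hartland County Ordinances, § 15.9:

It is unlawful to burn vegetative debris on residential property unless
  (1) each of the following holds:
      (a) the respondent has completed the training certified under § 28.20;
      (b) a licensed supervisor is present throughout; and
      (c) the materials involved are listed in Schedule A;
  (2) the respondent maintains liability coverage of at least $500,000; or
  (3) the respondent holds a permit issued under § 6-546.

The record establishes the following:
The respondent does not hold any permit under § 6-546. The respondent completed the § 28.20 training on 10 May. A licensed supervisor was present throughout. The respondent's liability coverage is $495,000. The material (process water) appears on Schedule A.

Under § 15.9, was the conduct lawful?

Yes — lawful.

(a) training certified — satisfied.
(b) supervisor present — met.
(c) Schedule A material — holds.
So (1) is satisfied (T AND T AND T).
(2) coverage ≥ $500,000 — not met.
(3) holds permit — not satisfied.
Overall = T OR F OR F = true.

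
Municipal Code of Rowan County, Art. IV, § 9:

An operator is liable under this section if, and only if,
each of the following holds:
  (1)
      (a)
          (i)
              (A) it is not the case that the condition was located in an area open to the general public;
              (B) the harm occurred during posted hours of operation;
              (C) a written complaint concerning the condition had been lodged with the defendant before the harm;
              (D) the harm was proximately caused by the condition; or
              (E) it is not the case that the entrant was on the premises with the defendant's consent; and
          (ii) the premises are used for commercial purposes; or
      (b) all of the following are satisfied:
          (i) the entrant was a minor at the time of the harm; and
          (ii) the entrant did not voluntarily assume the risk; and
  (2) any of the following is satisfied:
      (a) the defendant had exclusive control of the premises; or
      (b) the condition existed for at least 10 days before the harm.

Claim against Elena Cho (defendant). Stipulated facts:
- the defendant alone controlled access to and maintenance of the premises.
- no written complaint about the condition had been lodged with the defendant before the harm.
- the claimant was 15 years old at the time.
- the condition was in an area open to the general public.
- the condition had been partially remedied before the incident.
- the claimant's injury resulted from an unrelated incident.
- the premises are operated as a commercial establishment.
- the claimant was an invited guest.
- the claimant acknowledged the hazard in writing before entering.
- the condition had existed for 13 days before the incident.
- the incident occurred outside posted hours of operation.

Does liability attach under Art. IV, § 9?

(A) not (public area) — not met.
(B) during posted hours — not satisfied.
(C) complaint lodged — not met.
(D) proximate cause — fails.
(E) not (consent to enter) — fails.
(i) = F OR F OR F OR F OR F = false.
(ii) commercial use — holds.
So (a) is not satisfied (F AND T).
(i) entrant a minor — met.
(ii) no assumed risk — not met.
(b): T AND F → false.
So (1) is not satisfied (F OR F).
(a) exclusive control — satisfied.
(b) condition ≥10 days old — satisfied.
(2): T OR T → true.
Overall: F AND T → false.

No — not liable.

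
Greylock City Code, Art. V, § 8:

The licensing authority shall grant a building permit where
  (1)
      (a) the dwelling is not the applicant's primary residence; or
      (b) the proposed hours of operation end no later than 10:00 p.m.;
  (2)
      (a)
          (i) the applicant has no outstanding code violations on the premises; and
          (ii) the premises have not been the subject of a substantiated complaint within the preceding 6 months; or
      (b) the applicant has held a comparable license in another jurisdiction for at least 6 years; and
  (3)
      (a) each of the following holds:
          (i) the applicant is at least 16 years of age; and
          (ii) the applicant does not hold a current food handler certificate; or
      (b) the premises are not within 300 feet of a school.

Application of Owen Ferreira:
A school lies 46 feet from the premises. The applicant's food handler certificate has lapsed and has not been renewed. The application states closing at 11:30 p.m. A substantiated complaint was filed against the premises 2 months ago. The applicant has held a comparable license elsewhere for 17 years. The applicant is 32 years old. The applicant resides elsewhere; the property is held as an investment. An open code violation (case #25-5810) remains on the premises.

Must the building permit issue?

(a) not (primary residence) — met.
(b) closes by 10 p.m. — fails.
So (1) is satisfied (T OR F).
(i) no code violations — fails.
(ii) no complaint in 6 mo. — not met.
(a): F AND F → false.
(b) prior license ≥ 6 yr — met.
So (2) is satisfied (F OR T).
(i) age ≥ 16 — holds.
(ii) not (food handler cert.) — met.
(a): T AND T → true.
(b) ≥300 ft from school — fails.
(3) = T OR F = true.
Overall = T AND T AND T = true.

Yes — granted.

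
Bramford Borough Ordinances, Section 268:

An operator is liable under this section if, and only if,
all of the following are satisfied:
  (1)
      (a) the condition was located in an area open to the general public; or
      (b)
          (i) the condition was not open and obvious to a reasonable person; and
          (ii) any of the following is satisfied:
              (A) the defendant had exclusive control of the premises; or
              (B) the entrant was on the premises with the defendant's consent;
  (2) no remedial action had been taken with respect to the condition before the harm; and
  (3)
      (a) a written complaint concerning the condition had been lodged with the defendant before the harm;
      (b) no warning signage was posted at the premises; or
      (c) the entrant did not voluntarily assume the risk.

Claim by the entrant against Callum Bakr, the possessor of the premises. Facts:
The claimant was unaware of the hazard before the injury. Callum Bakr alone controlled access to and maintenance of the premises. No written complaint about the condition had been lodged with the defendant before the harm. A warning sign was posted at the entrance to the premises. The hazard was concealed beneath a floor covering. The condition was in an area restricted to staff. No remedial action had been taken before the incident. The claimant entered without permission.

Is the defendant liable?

Yes — liable.

(a) public area — not satisfied.
(i) not open/obvious — met.
(A) exclusive control — met.
(B) consent to enter — not met.
(ii) = T OR F = true.
(b): T AND T → true.
(1) = F OR T = true.
(2) no remedial action — holds.
(a) complaint lodged — fails.
(b) no signage posted — not satisfied.
(c) no assumed risk — holds.
(3) = F OR F OR T = true.
So Overall is satisfied (T AND T AND T).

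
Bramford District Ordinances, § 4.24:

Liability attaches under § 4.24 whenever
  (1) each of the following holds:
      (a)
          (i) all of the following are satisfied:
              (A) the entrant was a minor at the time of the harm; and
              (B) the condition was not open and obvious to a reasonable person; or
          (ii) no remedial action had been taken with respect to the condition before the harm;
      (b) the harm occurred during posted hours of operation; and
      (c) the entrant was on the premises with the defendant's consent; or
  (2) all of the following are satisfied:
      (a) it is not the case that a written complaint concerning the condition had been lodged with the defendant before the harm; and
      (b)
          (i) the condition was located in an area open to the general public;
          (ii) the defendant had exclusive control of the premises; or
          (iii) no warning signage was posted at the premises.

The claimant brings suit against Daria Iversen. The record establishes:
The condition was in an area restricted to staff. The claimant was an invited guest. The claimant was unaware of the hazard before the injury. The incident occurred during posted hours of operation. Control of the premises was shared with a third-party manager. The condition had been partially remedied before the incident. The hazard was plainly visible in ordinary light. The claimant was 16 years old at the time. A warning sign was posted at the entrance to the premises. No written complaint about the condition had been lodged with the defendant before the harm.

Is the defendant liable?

(A) entrant a minor — met.
(B) not open/obvious — not satisfied.
(i): T AND F → false.
(ii) no remedial action — not met.
(a) = F OR F = false.
(b) during posted hours — satisfied.
(c) consent to enter — met.
(1) = F AND T AND T = false.
(a) not (complaint lodged) — holds.
(i) public area — not met.
(ii) exclusive control — not met.
(iii) no signage posted — not satisfied.
So (b) is not satisfied (F OR F OR F).
So (2) is not satisfied (T AND F).
Overall: F OR F → false.

No — not liable.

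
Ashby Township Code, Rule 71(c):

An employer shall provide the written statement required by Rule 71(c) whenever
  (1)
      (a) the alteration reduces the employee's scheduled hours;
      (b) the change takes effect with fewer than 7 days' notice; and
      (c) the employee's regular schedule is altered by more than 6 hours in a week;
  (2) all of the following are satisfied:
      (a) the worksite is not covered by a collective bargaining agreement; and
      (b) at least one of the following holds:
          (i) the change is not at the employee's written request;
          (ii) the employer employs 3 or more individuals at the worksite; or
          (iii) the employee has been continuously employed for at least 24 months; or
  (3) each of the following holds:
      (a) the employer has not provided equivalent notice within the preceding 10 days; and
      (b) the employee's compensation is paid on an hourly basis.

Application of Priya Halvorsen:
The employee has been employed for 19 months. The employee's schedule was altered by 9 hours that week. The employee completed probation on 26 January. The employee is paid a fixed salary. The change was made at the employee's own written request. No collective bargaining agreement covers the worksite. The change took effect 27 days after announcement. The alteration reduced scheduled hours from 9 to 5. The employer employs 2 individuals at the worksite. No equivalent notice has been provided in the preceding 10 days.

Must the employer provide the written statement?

No — not required.

(a) hours reduced — holds.
(b) < 7 days' notice — not met.
(c) schedule shift > 6h — satisfied.
(1): T AND F AND T → false.
(a) no CBA — met.
(i) not employee-requested — fails.
(ii) ≥ 3 at site — fails.
(iii) tenure ≥ 24 mo. — not met.
(b) = F OR F OR F = false.
(2) = T AND F = false.
(a) no recent notice — satisfied.
(b) hourly-paid — fails.
(3): T AND F → false.
So Overall is not satisfied (F OR F OR F).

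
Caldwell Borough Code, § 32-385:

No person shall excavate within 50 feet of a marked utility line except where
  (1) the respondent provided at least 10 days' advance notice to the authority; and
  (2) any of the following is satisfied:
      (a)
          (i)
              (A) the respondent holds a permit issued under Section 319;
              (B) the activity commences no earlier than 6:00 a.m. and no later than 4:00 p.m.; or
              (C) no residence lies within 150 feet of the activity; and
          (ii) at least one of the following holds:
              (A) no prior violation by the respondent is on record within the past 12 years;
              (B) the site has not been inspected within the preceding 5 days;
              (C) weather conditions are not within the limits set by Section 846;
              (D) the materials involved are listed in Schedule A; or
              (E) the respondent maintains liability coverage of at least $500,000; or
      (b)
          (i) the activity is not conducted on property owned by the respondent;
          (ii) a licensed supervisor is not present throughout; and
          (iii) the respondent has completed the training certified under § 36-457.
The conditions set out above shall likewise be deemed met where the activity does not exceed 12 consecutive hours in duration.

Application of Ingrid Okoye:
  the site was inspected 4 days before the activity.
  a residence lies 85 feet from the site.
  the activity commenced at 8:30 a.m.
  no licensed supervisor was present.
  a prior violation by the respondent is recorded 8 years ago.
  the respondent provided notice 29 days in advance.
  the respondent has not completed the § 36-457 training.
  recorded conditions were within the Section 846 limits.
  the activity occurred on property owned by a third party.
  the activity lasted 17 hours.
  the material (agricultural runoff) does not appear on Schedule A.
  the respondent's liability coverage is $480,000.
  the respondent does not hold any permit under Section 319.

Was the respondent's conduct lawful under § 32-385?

No — unlawful.

(1) ≥10 days' notice — met.
(A) holds permit — not met.
(B) start within hours — holds.
(C) no residence in 150 ft — not satisfied.
(i) = F OR T OR F = true.
(A) no prior violation — not met.
(B) not (site inspected) — not met.
(C) not (weather ok) — not met.
(D) Schedule A material — fails.
(E) coverage ≥ $500,000 — not satisfied.
So (ii) is not satisfied (F OR F OR F OR F OR F).
(a) = T AND F = false.
(i) not (own property) — met.
(ii) not (supervisor present) — satisfied.
(iii) training certified — not satisfied.
So (b) is not satisfied (T AND T AND F).
(2): F OR F → false.
Overall = T AND F = false.
Exception (≤ 12 hrs duration) — not satisfied.
Result: main false OR exception false → false.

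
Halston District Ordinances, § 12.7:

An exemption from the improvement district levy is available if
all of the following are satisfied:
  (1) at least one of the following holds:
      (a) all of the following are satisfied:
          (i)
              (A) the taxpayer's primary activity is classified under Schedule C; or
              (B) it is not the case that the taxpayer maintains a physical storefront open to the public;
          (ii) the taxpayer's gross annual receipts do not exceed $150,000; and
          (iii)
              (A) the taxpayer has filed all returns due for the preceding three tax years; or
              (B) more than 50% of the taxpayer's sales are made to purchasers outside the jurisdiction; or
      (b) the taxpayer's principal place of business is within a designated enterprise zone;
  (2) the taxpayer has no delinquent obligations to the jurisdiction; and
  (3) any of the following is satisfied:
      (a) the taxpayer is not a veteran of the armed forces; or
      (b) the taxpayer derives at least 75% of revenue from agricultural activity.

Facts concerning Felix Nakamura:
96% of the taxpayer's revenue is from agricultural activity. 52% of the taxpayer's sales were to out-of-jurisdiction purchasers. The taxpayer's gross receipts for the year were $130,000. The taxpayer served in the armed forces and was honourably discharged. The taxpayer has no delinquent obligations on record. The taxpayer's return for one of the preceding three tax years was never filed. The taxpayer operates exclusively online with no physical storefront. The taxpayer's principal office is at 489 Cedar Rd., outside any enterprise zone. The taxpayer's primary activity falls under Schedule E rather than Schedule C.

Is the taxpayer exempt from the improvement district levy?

Yes — exempt.

(A) Schedule C activity — fails.
(B) not (has storefront) — satisfied.
So (i) is satisfied (F OR T).
(ii) receipts ≤ $150,000 — holds.
(A) returns current — not satisfied.
(B) >50% out-of-jur. sales — satisfied.
(iii) = F OR T = true.
So (a) is satisfied (T AND T AND T).
(b) in enterprise zone — not satisfied.
(1) = T OR F = true.
(2) no delinquency — satisfied.
(a) not (veteran) — not met.
(b) ≥75% agricultural — satisfied.
(3) = F OR T = true.
So Overall is satisfied (T AND T AND T).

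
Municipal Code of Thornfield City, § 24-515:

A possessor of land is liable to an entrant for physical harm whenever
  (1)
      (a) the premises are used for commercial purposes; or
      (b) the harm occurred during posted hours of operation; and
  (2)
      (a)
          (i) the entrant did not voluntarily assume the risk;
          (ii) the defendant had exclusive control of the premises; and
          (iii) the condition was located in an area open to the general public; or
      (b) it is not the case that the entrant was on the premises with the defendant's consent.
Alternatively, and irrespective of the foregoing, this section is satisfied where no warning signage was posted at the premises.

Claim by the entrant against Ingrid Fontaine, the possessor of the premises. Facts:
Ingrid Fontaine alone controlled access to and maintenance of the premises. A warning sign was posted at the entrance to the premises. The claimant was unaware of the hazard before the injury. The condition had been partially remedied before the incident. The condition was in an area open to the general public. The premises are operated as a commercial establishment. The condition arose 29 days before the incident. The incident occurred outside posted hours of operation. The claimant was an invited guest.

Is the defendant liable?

Yes — liable.

(a) commercial use — satisfied.
(b) during posted hours — fails.
(1): T OR F → true.
(i) no assumed risk — holds.
(ii) exclusive control — holds.
(iii) public area — satisfied.
(a) = T AND T AND T = true.
(b) not (consent to enter) — fails.
So (2) is satisfied (T OR F).
Overall: T AND T → true.
Exception (no signage posted) — not satisfied.
Result: main true OR exception false → true.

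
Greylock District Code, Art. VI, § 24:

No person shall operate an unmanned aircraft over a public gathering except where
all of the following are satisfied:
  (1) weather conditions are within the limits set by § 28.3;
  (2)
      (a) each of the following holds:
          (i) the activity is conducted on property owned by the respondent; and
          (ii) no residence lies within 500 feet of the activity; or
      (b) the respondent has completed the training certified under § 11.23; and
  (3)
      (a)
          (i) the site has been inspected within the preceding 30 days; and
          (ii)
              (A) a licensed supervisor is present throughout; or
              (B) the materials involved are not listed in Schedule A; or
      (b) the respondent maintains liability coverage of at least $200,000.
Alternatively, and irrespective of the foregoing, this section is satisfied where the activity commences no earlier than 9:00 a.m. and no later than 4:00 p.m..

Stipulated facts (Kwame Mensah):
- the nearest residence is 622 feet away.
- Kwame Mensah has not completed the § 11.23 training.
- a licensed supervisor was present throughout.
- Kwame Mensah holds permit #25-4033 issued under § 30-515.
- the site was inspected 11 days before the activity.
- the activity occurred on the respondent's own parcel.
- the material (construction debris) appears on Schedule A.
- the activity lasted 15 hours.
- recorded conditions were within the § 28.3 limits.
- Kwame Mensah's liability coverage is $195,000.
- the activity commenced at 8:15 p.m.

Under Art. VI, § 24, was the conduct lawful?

Yes — lawful.

(1) weather ok — satisfied.
(i) own property — met.
(ii) no residence in 500 ft — holds.
So (a) is satisfied (T AND T).
(b) training certified — fails.
(2): T OR F → true.
(i) site inspected — holds.
(A) supervisor present — satisfied.
(B) not (Schedule A material) — fails.
(ii) = T OR F = true.
So (a) is satisfied (T AND T).
(b) coverage ≥ $200,000 — not satisfied.
So (3) is satisfied (T OR F).
So Overall is satisfied (T AND T AND T).
Exception (start within hours) — not satisfied.
Result: main true OR exception false → true.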